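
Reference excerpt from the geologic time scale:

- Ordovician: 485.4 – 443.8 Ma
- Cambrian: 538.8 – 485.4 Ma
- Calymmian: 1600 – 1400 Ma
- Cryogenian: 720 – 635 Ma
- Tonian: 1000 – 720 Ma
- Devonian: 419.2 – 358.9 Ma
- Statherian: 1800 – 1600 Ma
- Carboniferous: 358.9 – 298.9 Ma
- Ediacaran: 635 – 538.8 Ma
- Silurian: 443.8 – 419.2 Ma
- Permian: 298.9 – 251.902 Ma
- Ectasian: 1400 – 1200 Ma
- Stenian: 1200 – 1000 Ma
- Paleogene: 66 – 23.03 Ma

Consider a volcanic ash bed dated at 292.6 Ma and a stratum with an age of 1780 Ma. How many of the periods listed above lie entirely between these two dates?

11

1780 Ma sits inside the Statherian (1800–1600) and 292.6 Ma inside the Permian (298.9–251.902); neither of those is wholly between the two dates.
The listed periods lying completely between them are Calymmian, Ectasian, Stenian, Tonian, Cryogenian, Ediacaran, Cambrian, Ordovician, Silurian, Devonian, Carboniferous — 11 in all.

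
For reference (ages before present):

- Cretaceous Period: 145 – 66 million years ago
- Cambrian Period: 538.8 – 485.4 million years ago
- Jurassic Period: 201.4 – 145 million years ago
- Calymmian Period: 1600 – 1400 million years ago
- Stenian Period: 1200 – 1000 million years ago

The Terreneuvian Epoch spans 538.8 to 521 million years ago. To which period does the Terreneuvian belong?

Cambrian

The Terreneuvian (538.8–521 Ma) lies entirely within 538.8–485.4 Ma, the Cambrian Period.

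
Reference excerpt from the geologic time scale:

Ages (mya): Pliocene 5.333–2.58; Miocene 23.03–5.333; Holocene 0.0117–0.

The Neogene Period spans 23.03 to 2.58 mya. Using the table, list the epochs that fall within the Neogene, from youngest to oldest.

Pliocene, Miocene

Epochs with both bounds inside 23.03–2.58 Ma: Pliocene (5.333–2.58), Miocene (23.03–5.333).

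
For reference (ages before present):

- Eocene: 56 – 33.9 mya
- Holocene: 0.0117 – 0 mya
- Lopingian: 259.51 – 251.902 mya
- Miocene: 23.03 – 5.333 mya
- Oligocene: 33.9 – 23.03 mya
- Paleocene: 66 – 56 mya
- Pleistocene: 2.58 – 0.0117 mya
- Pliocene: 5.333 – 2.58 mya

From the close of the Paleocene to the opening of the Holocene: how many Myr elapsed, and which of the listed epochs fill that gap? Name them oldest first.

The Paleocene closes at 56 Ma and the Holocene opens at 0.0117 Ma, so the interval is 56 − 0.0117 = 55.9883 Myr.
An epoch fits inside if it starts at or after 56 Ma and ends at or before 0.0117 Ma; oldest first that gives Eocene, Oligocene, Miocene, Pliocene, Pleistocene.

55.9883 million years; Eocene, Oligocene, Miocene, Pliocene, Pleistocene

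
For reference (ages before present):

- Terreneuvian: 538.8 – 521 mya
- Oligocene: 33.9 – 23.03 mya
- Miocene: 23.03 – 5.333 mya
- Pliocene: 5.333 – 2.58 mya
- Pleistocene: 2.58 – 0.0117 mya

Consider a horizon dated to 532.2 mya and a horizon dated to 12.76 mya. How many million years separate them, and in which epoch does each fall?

519.44 million years apart; the first in the Terreneuvian, the second in the Miocene

Elapsed time: 532.2 − 12.76 = 519.44 Myr.
532.2 Ma lies within 538.8–521 Ma: Terreneuvian.
12.76 Ma lies within 23.03–5.333 Ma: Miocene.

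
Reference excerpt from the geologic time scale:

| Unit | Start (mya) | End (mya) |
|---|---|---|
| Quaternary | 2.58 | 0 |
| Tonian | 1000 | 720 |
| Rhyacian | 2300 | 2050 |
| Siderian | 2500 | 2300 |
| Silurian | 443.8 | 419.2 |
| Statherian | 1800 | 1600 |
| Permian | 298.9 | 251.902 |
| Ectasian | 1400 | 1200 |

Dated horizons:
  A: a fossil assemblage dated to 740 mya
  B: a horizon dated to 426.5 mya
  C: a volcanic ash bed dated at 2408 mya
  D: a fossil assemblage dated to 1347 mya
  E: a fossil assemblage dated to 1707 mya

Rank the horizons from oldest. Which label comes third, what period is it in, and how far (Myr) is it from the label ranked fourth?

Larger Ma means older, so oldest first: C 2408 > E 1707 > D 1347 > A 740 > B 426.5.
Counting 3 along gives D (1347 Ma); the excerpt puts that inside the Ectasian, 1400–1200 Ma.
Next in line is A (740 Ma), and 1347 − 740 = 607 Myr.

D, in the Ectasian; 607 million years to A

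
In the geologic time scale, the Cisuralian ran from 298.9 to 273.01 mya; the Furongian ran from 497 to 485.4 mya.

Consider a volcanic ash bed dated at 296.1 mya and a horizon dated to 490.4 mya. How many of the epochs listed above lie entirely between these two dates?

Checking each listed span, none has both start < 490.4 Ma and end > 296.1 Ma — every epoch straddles one of the two dates or lies outside them — so the count is 0.

0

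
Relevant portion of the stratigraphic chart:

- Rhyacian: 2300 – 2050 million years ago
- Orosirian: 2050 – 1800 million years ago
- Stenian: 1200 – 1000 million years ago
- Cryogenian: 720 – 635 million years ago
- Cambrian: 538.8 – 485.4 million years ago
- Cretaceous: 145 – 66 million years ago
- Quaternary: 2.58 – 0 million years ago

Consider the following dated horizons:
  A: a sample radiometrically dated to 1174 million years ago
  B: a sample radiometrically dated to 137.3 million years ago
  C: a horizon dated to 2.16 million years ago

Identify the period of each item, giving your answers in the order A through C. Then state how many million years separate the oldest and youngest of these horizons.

Match each age against the start–end ranges in the excerpt: A = 1174 Ma → Stenian (1200–1000); B = 137.3 Ma → Cretaceous (145–66); C = 2.16 Ma → Quaternary (2.58–0).
The largest age is 1174 Ma and the smallest is 2.16 Ma; their difference is 1171.84 Myr.

A — Stenian; B — Cretaceous; C — Quaternary; span 1171.84 million years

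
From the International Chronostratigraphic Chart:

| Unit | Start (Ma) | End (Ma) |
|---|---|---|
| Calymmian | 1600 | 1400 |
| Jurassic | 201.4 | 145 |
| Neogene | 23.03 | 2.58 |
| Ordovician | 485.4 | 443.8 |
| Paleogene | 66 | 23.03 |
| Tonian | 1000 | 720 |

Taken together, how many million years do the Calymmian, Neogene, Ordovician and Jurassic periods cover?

Duration is start − end for each: (1600 − 1400) + (23.03 − 2.58) + (485.4 − 443.8) + (201.4 − 145).
That is 200 + 20.45 + 41.6 + 56.4, which totals 318.45 million years.

318.45 million years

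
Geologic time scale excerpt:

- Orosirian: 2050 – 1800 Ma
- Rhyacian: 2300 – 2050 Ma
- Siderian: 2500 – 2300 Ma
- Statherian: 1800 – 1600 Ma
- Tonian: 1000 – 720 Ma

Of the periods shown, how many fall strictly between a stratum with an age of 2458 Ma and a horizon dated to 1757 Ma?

2

2458 Ma sits inside the Siderian (2500–2300) and 1757 Ma inside the Statherian (1800–1600); neither of those is wholly between the two dates.
The listed periods lying completely between them are Rhyacian, Orosirian — 2 in all.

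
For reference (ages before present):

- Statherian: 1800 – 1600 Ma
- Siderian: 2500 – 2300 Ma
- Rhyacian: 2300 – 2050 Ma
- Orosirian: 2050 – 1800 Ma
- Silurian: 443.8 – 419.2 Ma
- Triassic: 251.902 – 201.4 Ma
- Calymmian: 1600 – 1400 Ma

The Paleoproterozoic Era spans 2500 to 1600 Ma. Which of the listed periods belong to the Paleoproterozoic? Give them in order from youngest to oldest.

Statherian, Orosirian, Rhyacian, Siderian

Periods with both bounds inside 2500–1600 Ma: Statherian (1800–1600), Orosirian (2050–1800), Rhyacian (2300–2050), Siderian (2500–2300).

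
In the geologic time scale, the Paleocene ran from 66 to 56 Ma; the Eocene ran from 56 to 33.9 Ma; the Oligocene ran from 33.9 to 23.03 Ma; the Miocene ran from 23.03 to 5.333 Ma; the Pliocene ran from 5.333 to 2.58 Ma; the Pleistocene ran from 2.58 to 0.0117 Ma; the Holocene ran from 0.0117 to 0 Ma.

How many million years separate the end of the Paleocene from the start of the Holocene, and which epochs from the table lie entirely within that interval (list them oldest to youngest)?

55.9883 million years; Eocene, Oligocene, Miocene, Pliocene, Pleistocene

End of Paleocene = 56 Ma; start of Holocene = 0.0117 Ma.
Gap = 56 − 0.0117 = 55.9883 Myr.
Epochs wholly inside 56–0.0117 Ma: Eocene (56–33.9), Oligocene (33.9–23.03), Miocene (23.03–5.333), Pliocene (5.333–2.58), Pleistocene (2.58–0.0117).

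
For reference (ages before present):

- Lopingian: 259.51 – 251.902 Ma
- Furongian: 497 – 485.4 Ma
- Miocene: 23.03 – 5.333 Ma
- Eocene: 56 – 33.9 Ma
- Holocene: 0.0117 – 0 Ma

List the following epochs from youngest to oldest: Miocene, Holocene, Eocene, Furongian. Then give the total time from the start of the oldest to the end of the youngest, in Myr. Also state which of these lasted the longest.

Holocene, Miocene, Eocene, Furongian; total span 497 Myr; longest is Eocene

Start ages (Ma): Furongian 497, Eocene 56, Miocene 23.03, Holocene 0.0117.
Ordered youngest to oldest: Holocene, Miocene, Eocene, Furongian.
Span = 497 − 0 = 497 Myr.
Durations: Holocene 0.0117, Furongian 11.6, Eocene 22.1, Miocene 17.697 → longest is Eocene (22.1 Myr).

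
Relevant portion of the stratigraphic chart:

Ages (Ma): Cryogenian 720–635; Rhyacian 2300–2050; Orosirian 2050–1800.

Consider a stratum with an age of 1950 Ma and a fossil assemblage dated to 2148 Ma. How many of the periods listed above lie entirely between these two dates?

0

Checking each listed span, none has both start < 2148 Ma and end > 1950 Ma — every period straddles one of the two dates or lies outside them — so the count is 0.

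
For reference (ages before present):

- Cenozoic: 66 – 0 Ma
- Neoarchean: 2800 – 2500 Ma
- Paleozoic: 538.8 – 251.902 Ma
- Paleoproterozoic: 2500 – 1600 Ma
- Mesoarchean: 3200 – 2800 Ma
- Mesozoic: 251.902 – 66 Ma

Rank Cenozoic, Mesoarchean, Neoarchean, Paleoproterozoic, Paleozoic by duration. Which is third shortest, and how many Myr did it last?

Neoarchean, 300 million years

Durations: Cenozoic 66; Mesoarchean 400; Neoarchean 300; Paleoproterozoic 900; Paleozoic 286.898 Myr.
Sorted shortest-first: Cenozoic (66), Paleozoic (286.898), Neoarchean (300), Mesoarchean (400), Paleoproterozoic (900).
The third shortest is Neoarchean at 300 Myr.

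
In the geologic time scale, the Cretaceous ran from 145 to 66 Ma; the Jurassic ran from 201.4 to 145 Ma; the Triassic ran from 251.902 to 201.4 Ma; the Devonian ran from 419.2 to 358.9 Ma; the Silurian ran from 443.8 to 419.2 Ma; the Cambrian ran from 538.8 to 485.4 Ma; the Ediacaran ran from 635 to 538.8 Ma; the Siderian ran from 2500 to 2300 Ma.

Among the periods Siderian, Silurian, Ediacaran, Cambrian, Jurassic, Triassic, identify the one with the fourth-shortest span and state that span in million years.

Jurassic, 56.4 million years

Durations: Siderian 200; Silurian 24.6; Ediacaran 96.2; Cambrian 53.4; Jurassic 56.4; Triassic 50.502 Myr.
Sorted shortest-first: Silurian (24.6), Triassic (50.502), Cambrian (53.4), Jurassic (56.4), Ediacaran (96.2), Siderian (200).
The fourth shortest is Jurassic at 56.4 Myr.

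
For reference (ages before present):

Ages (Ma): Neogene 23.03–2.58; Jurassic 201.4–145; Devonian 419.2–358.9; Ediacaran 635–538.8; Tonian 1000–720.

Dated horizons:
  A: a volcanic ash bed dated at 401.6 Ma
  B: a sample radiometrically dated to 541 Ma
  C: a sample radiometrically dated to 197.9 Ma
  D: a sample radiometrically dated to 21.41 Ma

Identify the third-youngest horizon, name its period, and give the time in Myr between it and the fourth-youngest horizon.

A, in the Devonian; 139.4 million years to B

Smaller Ma means younger, so youngest first: D 21.41 < C 197.9 < A 401.6 < B 541.
Counting 3 along gives A (401.6 Ma); the excerpt puts that inside the Devonian, 419.2–358.9 Ma.
Next in line is B (541 Ma), and 541 − 401.6 = 139.4 Myr.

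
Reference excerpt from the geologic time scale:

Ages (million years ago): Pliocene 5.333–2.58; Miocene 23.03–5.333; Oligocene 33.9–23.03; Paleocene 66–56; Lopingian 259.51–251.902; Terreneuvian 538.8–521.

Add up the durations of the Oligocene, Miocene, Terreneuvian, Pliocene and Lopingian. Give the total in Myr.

Duration is start − end for each: (33.9 − 23.03) + (23.03 − 5.333) + (538.8 − 521) + (5.333 − 2.58) + (259.51 − 251.902).
That is 10.87 + 17.697 + 17.8 + 2.753 + 7.608, which totals 56.728 million years.

56.728 million years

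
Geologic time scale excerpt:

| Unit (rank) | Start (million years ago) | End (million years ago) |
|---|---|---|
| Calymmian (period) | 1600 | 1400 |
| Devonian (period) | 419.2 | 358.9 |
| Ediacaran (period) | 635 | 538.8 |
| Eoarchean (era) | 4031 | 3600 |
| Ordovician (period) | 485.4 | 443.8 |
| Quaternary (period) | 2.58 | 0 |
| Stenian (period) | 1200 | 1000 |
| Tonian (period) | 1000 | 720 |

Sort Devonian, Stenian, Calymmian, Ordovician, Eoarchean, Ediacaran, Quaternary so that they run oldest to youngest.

Eoarchean → Calymmian → Stenian → Ediacaran → Ordovician → Devonian → Quaternary

Sorting by start age (descending Ma, since larger Ma = older): Eoarchean start 4031, Calymmian start 1600, Stenian start 1200, Ediacaran start 635, Ordovician start 485.4, Devonian start 419.2, Quaternary start 2.58.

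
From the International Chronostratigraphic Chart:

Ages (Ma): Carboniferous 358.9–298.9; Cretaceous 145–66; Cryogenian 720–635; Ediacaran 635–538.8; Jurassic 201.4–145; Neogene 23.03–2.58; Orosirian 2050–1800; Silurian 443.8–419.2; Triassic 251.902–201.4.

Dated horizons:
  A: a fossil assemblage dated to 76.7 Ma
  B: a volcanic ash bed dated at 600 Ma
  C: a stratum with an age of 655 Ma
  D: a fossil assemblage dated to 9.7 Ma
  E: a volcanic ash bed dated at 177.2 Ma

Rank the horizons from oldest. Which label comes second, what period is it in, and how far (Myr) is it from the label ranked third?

B, in the Ediacaran; 422.8 million years to E

Larger Ma means older, so oldest first: C 655 > B 600 > E 177.2 > A 76.7 > D 9.7.
Counting 2 along gives B (600 Ma); the excerpt puts that inside the Ediacaran, 635–538.8 Ma.
Next in line is E (177.2 Ma), and 600 − 177.2 = 422.8 Myr.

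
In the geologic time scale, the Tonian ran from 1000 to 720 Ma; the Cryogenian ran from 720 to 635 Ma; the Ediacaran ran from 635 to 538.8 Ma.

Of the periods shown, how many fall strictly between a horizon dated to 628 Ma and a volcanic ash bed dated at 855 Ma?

The older date is 855 Ma and the younger is 628 Ma.
Periods with start < 855 and end > 628 Ma: Cryogenian (720–635).
That is 1 complete period.

1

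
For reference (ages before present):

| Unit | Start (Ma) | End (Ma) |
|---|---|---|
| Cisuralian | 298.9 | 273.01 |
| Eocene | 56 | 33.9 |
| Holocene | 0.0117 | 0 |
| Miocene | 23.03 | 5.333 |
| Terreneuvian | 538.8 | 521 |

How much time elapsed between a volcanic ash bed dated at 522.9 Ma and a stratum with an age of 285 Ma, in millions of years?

237.9 million years

522.9 − 285 = 237.9 million years.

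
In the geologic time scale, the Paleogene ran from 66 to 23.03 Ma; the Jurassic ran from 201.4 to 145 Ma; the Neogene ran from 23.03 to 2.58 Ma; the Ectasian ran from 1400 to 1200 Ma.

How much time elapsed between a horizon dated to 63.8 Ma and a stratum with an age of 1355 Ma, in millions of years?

1291.2 million years

1355 − 63.8 = 1291.2 million years.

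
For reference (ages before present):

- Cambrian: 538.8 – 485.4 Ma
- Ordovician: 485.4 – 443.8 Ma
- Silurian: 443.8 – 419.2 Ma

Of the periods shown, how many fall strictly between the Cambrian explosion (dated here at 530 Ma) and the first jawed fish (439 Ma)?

530 Ma sits inside the Cambrian (538.8–485.4) and 439 Ma inside the Silurian (443.8–419.2); neither of those is wholly between the two dates.
The listed periods lying completely between them are Ordovician — 1 in all.

1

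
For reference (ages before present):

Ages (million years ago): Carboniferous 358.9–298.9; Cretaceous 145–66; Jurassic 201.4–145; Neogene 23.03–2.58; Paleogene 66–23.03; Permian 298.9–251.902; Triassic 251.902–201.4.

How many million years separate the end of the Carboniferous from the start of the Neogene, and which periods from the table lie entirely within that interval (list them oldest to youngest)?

275.87 million years; Permian, Triassic, Jurassic, Cretaceous, Paleogene

The Carboniferous closes at 298.9 Ma and the Neogene opens at 23.03 Ma, so the interval is 298.9 − 23.03 = 275.87 Myr.
A period fits inside if it starts at or after 298.9 Ma and ends at or before 23.03 Ma; oldest first that gives Permian, Triassic, Jurassic, Cretaceous, Paleogene.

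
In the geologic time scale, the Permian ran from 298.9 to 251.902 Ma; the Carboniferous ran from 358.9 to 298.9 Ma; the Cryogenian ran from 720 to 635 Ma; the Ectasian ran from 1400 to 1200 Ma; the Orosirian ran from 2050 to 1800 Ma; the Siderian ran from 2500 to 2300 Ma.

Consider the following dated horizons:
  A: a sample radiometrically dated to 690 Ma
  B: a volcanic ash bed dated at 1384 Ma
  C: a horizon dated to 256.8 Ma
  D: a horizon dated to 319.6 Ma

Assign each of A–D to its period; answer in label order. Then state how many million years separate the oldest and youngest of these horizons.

Match each age against the start–end ranges in the excerpt: A = 690 Ma → Cryogenian (720–635); B = 1384 Ma → Ectasian (1400–1200); C = 256.8 Ma → Permian (298.9–251.902); D = 319.6 Ma → Carboniferous (358.9–298.9).
The largest age is 1384 Ma and the smallest is 256.8 Ma; their difference is 1127.2 Myr.

A — Cryogenian; B — Ectasian; C — Permian; D — Carboniferous; span 1127.2 million years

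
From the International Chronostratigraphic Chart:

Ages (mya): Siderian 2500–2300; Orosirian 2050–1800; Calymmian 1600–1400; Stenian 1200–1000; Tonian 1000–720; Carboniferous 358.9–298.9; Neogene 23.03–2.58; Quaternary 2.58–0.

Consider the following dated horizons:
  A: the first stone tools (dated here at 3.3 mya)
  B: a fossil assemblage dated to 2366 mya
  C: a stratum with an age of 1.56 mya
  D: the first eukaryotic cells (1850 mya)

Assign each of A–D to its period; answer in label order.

A — Neogene; B — Siderian; C — Quaternary; D — Orosirian

Match each age against the start–end ranges in the excerpt: A = 3.3 Ma → Neogene (23.03–2.58); B = 2366 Ma → Siderian (2500–2300); C = 1.56 Ma → Quaternary (2.58–0); D = 1850 Ma → Orosirian (2050–1800).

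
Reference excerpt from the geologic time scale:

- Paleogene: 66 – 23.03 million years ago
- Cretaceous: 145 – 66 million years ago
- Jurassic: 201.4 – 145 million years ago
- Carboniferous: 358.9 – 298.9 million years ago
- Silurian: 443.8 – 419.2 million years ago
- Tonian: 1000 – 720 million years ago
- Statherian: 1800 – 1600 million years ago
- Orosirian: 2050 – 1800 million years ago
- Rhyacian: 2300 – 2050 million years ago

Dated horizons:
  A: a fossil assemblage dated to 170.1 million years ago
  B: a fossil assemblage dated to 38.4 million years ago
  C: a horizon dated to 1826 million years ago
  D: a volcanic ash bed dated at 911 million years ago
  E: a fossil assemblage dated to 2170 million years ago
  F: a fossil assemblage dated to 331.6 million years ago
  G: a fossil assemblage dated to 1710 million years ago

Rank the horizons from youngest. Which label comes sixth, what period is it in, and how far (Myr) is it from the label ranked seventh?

C, in the Orosirian; 344 million years to E

Sorted youngest-first by Ma: B (38.4), A (170.1), F (331.6), D (911), G (1710), C (1826), E (2170).
The sixth youngest is C at 1826 Ma, which lies in 2050–1800 Ma: the Orosirian.
The seventh youngest is E at 2170 Ma; separation = |1826 − 2170| = 344 Myr.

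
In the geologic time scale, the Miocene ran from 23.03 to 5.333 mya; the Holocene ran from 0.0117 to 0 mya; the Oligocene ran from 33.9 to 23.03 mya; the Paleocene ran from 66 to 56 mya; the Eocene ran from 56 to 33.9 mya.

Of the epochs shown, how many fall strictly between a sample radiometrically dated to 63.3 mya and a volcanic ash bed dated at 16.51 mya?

The older date is 63.3 Ma and the younger is 16.51 Ma.
Epochs with start < 63.3 and end > 16.51 Ma: Eocene (56–33.9), Oligocene (33.9–23.03).
That is 2 complete epochs.

2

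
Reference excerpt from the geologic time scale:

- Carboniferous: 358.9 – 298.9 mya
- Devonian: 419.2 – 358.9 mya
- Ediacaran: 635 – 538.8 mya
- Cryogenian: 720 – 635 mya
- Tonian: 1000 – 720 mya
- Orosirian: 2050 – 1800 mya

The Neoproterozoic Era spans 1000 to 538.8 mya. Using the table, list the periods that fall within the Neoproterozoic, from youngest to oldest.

Ediacaran, Cryogenian, Tonian

Periods with both bounds inside 1000–538.8 Ma: Ediacaran (635–538.8), Cryogenian (720–635), Tonian (1000–720).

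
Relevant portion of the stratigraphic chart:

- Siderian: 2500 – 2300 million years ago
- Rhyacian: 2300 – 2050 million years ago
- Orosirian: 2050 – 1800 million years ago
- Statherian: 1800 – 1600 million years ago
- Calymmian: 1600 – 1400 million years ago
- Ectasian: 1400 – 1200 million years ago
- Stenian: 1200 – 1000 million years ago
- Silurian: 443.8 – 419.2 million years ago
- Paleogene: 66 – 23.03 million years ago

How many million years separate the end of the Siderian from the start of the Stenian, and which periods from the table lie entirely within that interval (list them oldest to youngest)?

The Siderian closes at 2300 Ma and the Stenian opens at 1200 Ma, so the interval is 2300 − 1200 = 1100 Myr.
A period fits inside if it starts at or after 2300 Ma and ends at or before 1200 Ma; oldest first that gives Rhyacian, Orosirian, Statherian, Calymmian, Ectasian.

1100 million years; Rhyacian, Orosirian, Statherian, Calymmian, Ectasian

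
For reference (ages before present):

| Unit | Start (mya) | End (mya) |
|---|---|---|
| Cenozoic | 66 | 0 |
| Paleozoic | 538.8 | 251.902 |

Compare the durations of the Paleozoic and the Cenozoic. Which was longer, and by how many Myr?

Paleozoic: 538.8 − 251.902 = 286.898 Myr.
Cenozoic: 66 − 0 = 66 Myr.
Difference: 286.898 − 66 = 220.898 Myr, so the Paleozoic was longer.

Paleozoic, by 220.898 million years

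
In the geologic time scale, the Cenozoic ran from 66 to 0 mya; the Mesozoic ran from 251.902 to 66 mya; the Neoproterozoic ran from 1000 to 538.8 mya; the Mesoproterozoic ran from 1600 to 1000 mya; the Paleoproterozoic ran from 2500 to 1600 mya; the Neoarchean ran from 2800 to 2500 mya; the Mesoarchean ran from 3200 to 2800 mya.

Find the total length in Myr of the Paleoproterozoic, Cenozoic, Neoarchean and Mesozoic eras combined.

Each duration: Paleoproterozoic = 900; Cenozoic = 66; Neoarchean = 300; Mesozoic = 185.902.
Sum: 900 + 66 + 300 + 185.902 = 1451.902 Myr.

1451.902 million years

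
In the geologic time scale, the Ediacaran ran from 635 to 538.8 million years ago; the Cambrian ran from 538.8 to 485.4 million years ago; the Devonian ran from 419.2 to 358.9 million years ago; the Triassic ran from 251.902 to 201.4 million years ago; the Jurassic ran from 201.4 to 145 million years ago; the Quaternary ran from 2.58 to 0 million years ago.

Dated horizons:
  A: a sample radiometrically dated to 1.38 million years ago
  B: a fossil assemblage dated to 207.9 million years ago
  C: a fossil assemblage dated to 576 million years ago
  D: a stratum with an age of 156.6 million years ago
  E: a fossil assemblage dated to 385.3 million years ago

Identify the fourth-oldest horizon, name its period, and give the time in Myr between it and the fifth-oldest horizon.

D, in the Jurassic; 155.22 million years to A

Larger Ma means older, so oldest first: C 576 > E 385.3 > B 207.9 > D 156.6 > A 1.38.
Counting 4 along gives D (156.6 Ma); the excerpt puts that inside the Jurassic, 201.4–145 Ma.
Next in line is A (1.38 Ma), and 156.6 − 1.38 = 155.22 Myr.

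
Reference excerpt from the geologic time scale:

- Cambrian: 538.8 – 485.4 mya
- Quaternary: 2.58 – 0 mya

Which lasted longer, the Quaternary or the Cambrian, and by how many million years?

Quaternary: 2.58 − 0 = 2.58 Myr.
Cambrian: 538.8 − 485.4 = 53.4 Myr.
Difference: 53.4 − 2.58 = 50.82 Myr, so the Cambrian was longer.

Cambrian, by 50.82 million years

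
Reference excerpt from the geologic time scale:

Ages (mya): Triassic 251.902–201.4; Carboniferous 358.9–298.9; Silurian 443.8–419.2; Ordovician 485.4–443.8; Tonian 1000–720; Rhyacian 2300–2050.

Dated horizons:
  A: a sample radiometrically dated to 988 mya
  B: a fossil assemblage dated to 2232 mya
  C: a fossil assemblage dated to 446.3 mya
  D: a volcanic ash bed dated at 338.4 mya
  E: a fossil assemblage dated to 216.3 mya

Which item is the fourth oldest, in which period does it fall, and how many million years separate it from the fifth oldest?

D, in the Carboniferous; 122.1 million years to E

Sorted oldest-first by Ma: B (2232), A (988), C (446.3), D (338.4), E (216.3).
The fourth oldest is D at 338.4 Ma, which lies in 358.9–298.9 Ma: the Carboniferous.
The fifth oldest is E at 216.3 Ma; separation = |338.4 − 216.3| = 122.1 Myr.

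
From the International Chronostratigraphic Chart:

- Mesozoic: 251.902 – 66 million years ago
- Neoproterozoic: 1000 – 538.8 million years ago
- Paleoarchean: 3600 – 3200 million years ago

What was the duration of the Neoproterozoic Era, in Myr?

461.2 million years

1000 − 538.8 = 461.2 million years.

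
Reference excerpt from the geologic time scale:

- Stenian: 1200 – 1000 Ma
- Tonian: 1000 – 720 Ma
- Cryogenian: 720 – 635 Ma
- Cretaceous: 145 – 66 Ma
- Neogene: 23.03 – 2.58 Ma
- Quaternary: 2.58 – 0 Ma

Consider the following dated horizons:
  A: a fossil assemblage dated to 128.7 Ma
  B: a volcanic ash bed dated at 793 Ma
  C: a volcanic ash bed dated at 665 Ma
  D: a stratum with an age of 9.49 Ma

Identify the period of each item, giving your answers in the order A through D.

A — Cretaceous; B — Tonian; C — Cryogenian; D — Neogene

Match each age against the start–end ranges in the excerpt: A = 128.7 Ma → Cretaceous (145–66); B = 793 Ma → Tonian (1000–720); C = 665 Ma → Cryogenian (720–635); D = 9.49 Ma → Neogene (23.03–2.58).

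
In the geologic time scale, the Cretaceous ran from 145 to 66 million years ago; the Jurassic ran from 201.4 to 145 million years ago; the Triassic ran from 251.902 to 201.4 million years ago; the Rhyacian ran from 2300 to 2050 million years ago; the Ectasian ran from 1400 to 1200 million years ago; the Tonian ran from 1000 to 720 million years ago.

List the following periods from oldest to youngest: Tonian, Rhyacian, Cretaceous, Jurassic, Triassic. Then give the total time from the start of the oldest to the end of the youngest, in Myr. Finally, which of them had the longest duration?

From the excerpt: Tonian 1000–720; Rhyacian 2300–2050; Cretaceous 145–66; Jurassic 201.4–145; Triassic 251.902–201.4 (Ma).
Larger Ma is earlier, so the oldest is Rhyacian and the youngest is Cretaceous; oldest to youngest: Rhyacian, Tonian, Triassic, Jurassic, Cretaceous.
Oldest start 2300 minus youngest end 66 gives 2234 Myr overall.
Individual lengths (start − end): Jurassic 56.4; Cretaceous 79; Tonian 280; Rhyacian 250; Triassic 50.502. The largest is Tonian at 280 Myr.

Rhyacian, Tonian, Triassic, Jurassic, Cretaceous; total span 2234 Myr; longest is Tonian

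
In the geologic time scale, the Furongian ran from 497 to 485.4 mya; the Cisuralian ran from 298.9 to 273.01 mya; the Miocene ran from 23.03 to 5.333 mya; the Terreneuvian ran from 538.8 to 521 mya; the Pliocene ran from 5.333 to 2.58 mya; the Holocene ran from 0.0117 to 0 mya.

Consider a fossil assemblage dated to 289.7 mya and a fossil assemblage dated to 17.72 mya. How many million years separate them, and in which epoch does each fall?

Elapsed time: 289.7 − 17.72 = 271.98 Myr.
289.7 Ma lies within 298.9–273.01 Ma: Cisuralian.
17.72 Ma lies within 23.03–5.333 Ma: Miocene.

271.98 million years apart; the first in the Cisuralian, the second in the Miocene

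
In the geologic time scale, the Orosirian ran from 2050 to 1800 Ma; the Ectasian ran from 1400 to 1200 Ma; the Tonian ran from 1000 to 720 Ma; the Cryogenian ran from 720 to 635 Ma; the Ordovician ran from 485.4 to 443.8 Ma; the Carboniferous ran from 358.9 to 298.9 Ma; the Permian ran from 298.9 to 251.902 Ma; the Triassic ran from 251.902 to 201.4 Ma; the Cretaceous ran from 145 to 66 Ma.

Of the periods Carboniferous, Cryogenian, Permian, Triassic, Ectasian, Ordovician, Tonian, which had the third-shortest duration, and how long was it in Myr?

Start − end for each: Carboniferous 358.9 − 298.9 = 60; Cryogenian 720 − 635 = 85; Permian 298.9 − 251.902 = 46.998; Triassic 251.902 − 201.4 = 50.502; Ectasian 1400 − 1200 = 200; Ordovician 485.4 − 443.8 = 41.6; Tonian 1000 − 720 = 280.
Ranking these from shortest: Ordovician < Permian < Triassic < Carboniferous < Cryogenian < Ectasian < Tonian.
Position 3 in that ranking is Triassic, which lasted 50.502 Myr.

Triassic, 50.502 million years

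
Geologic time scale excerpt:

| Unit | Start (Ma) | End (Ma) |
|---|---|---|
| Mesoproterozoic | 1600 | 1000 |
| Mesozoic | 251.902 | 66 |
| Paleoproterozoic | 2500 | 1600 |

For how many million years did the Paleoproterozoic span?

2500 − 1600 = 900 million years.

900 million years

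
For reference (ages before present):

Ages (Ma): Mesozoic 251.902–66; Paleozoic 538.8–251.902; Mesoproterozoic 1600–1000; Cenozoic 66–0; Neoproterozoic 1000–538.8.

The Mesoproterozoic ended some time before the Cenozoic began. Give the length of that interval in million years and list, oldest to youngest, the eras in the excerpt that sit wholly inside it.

The Mesoproterozoic closes at 1000 Ma and the Cenozoic opens at 66 Ma, so the interval is 1000 − 66 = 934 Myr.
An era fits inside if it starts at or after 1000 Ma and ends at or before 66 Ma; oldest first that gives Neoproterozoic, Paleozoic, Mesozoic.

934 million years; Neoproterozoic, Paleozoic, Mesozoic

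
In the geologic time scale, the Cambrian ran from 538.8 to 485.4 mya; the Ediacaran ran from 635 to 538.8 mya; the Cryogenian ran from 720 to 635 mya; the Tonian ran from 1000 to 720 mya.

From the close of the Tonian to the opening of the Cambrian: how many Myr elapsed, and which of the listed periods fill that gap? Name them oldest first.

181.2 million years; Cryogenian, Ediacaran

The Tonian closes at 720 Ma and the Cambrian opens at 538.8 Ma, so the interval is 720 − 538.8 = 181.2 Myr.
A period fits inside if it starts at or after 720 Ma and ends at or before 538.8 Ma; oldest first that gives Cryogenian, Ediacaran.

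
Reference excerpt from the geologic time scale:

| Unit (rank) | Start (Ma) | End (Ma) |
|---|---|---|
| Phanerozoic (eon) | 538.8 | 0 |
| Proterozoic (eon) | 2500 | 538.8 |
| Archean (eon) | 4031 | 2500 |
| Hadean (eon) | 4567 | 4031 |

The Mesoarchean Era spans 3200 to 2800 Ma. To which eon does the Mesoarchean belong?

Archean

The Mesoarchean (3200–2800 Ma) lies entirely within 4031–2500 Ma, the Archean Eon.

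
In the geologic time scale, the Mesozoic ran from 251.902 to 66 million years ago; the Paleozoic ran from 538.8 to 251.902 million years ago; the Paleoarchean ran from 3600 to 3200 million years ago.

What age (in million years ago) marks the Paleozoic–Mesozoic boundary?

251.902 million years ago

The Paleozoic ends and the Mesozoic begins at 251.902 million years ago.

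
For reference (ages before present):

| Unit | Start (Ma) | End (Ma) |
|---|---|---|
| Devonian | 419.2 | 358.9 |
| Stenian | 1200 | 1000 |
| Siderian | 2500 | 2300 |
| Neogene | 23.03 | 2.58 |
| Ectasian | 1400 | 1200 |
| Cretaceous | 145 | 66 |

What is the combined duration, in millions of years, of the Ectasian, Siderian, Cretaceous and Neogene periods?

Duration is start − end for each: (1400 − 1200) + (2500 − 2300) + (145 − 66) + (23.03 − 2.58).
That is 200 + 200 + 79 + 20.45, which totals 499.45 million years.

499.45 million years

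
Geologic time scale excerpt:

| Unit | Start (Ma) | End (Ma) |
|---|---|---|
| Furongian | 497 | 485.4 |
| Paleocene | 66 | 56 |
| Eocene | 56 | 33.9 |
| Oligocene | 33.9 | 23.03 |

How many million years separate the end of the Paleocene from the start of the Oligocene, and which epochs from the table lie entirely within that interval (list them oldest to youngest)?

22.1 million years; Eocene

End of Paleocene = 56 Ma; start of Oligocene = 33.9 Ma.
Gap = 56 − 33.9 = 22.1 Myr.
Epochs wholly inside 56–33.9 Ma: Eocene (56–33.9).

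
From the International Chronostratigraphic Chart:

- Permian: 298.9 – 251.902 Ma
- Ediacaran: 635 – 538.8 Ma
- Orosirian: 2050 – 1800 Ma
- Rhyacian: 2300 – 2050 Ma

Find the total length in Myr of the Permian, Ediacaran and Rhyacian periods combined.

393.198 million years

Duration is start − end for each: (298.9 − 251.902) + (635 − 538.8) + (2300 − 2050).
That is 46.998 + 96.2 + 250, which totals 393.198 million years.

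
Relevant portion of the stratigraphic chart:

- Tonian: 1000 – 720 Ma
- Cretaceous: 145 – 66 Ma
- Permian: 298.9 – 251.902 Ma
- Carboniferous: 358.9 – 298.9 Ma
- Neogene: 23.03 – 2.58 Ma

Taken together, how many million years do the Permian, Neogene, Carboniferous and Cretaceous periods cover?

206.448 million years

Each duration: Permian = 46.998; Neogene = 20.45; Carboniferous = 60; Cretaceous = 79.
Sum: 46.998 + 20.45 + 60 + 79 = 206.448 Myr.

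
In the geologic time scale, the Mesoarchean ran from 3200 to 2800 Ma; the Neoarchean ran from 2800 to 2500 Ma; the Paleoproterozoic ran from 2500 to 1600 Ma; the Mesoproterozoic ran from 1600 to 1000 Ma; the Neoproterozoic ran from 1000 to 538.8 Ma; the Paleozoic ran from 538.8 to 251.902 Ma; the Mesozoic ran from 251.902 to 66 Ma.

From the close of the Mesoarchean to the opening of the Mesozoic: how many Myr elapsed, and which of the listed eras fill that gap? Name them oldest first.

2548.098 million years; Neoarchean, Paleoproterozoic, Mesoproterozoic, Neoproterozoic, Paleozoic

The Mesoarchean closes at 2800 Ma and the Mesozoic opens at 251.902 Ma, so the interval is 2800 − 251.902 = 2548.098 Myr.
An era fits inside if it starts at or after 2800 Ma and ends at or before 251.902 Ma; oldest first that gives Neoarchean, Paleoproterozoic, Mesoproterozoic, Neoproterozoic, Paleozoic.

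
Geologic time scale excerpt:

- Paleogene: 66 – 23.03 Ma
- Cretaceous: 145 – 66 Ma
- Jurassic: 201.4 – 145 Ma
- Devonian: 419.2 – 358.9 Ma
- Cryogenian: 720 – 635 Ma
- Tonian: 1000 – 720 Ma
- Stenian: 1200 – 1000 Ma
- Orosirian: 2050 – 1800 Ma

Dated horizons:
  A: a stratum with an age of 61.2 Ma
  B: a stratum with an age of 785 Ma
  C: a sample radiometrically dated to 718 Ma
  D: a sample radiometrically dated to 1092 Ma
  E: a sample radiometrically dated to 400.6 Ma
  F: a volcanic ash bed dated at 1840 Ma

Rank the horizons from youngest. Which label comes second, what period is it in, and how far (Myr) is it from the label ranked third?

Smaller Ma means younger, so youngest first: A 61.2 < E 400.6 < C 718 < B 785 < D 1092 < F 1840.
Counting 2 along gives E (400.6 Ma); the excerpt puts that inside the Devonian, 419.2–358.9 Ma.
Next in line is C (718 Ma), and 718 − 400.6 = 317.4 Myr.

E, in the Devonian; 317.4 million years to C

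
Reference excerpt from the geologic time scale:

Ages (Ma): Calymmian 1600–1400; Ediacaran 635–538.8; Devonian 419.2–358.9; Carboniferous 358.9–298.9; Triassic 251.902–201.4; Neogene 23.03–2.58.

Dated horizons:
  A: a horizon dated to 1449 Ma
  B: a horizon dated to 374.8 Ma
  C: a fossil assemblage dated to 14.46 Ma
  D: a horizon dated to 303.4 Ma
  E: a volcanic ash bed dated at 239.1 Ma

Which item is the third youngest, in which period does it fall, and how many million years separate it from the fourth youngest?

D, in the Carboniferous; 71.4 million years to B

Smaller Ma means younger, so youngest first: C 14.46 < E 239.1 < D 303.4 < B 374.8 < A 1449.
Counting 3 along gives D (303.4 Ma); the excerpt puts that inside the Carboniferous, 358.9–298.9 Ma.
Next in line is B (374.8 Ma), and 374.8 − 303.4 = 71.4 Myr.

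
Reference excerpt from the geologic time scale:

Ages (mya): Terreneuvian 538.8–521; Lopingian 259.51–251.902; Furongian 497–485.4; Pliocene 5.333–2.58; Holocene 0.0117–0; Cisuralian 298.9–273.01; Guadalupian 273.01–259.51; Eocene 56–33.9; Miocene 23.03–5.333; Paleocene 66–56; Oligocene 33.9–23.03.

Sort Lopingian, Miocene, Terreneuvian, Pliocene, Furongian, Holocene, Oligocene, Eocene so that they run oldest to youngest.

Terreneuvian, Furongian, Lopingian, Eocene, Oligocene, Miocene, Pliocene, Holocene

The oldest of these is Terreneuvian (starts 538.8 Ma) and the youngest is Holocene (ends 0 Ma).
In between, by decreasing start age: Furongian (497), Lopingian (259.51), Eocene (56), Oligocene (33.9), Miocene (23.03), Pliocene (5.333).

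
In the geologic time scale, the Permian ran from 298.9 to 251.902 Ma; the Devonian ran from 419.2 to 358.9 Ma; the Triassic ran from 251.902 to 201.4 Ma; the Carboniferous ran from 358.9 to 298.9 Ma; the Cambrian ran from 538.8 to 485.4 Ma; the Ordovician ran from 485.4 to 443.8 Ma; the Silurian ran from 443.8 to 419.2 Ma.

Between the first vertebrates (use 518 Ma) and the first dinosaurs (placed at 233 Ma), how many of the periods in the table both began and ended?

5

The older date is 518 Ma and the younger is 233 Ma.
Periods with start < 518 and end > 233 Ma: Ordovician (485.4–443.8), Silurian (443.8–419.2), Devonian (419.2–358.9), Carboniferous (358.9–298.9), Permian (298.9–251.902).
That is 5 complete periods.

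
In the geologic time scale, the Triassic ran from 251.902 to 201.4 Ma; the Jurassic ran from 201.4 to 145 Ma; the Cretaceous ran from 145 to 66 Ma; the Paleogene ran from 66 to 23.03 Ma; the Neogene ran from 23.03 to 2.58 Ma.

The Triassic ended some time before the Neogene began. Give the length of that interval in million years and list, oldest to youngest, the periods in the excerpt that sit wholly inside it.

The Triassic closes at 201.4 Ma and the Neogene opens at 23.03 Ma, so the interval is 201.4 − 23.03 = 178.37 Myr.
A period fits inside if it starts at or after 201.4 Ma and ends at or before 23.03 Ma; oldest first that gives Jurassic, Cretaceous, Paleogene.

178.37 million years; Jurassic, Cretaceous, Paleogene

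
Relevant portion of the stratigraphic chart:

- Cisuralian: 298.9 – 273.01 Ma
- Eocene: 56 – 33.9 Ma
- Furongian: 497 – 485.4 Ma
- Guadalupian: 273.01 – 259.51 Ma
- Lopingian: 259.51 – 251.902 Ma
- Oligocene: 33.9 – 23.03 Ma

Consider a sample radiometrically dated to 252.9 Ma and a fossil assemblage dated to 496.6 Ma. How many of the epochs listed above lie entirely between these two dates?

The older date is 496.6 Ma and the younger is 252.9 Ma.
Epochs with start < 496.6 and end > 252.9 Ma: Cisuralian (298.9–273.01), Guadalupian (273.01–259.51).
That is 2 complete epochs.

2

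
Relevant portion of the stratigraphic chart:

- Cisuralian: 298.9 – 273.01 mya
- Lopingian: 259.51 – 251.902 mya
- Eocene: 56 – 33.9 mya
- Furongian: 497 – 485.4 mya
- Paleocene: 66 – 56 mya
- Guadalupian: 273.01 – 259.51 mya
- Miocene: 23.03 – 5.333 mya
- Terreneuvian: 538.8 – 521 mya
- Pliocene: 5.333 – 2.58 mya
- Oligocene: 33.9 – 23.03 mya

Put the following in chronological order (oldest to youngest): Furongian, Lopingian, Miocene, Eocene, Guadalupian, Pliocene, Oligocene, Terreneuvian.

Read off each span (Ma): Furongian 497–485.4; Lopingian 259.51–251.902; Miocene 23.03–5.333; Eocene 56–33.9; Guadalupian 273.01–259.51; Pliocene 5.333–2.58; Oligocene 33.9–23.03; Terreneuvian 538.8–521.
Larger Ma is older, so oldest→youngest is Terreneuvian, Furongian, Guadalupian, Lopingian, Eocene, Oligocene, Miocene, Pliocene.

Terreneuvian, Furongian, Guadalupian, Lopingian, Eocene, Oligocene, Miocene, Pliocene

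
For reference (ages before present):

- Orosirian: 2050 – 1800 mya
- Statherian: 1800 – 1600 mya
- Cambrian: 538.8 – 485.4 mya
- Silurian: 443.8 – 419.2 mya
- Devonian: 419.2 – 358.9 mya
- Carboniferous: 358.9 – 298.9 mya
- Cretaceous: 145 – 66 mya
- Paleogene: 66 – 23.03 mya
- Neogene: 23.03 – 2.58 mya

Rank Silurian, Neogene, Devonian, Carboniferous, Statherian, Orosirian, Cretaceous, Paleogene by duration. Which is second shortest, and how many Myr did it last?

Silurian, 24.6 million years

Start − end for each: Silurian 443.8 − 419.2 = 24.6; Neogene 23.03 − 2.58 = 20.45; Devonian 419.2 − 358.9 = 60.3; Carboniferous 358.9 − 298.9 = 60; Statherian 1800 − 1600 = 200; Orosirian 2050 − 1800 = 250; Cretaceous 145 − 66 = 79; Paleogene 66 − 23.03 = 42.97.
Ranking these from shortest: Neogene < Silurian < Paleogene < Carboniferous < Devonian < Cretaceous < Statherian < Orosirian.
Position 2 in that ranking is Silurian, which lasted 24.6 Myr.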